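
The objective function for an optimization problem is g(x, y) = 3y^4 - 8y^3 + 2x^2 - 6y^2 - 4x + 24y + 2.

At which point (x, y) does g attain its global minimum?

(1, -1)

g(x,y) separates as P(x) + Q(y) + 2, so its minimum is min P + min Q + 2.
P'(x) = 4x - 4 vanishes at x ∈ {1}; Q'(y) = 12(y - 2)(y - 1)(y + 1) vanishes at y ∈ {-1, 1, 2}.
Local minima of P (where P''>0): P(1)=-2. Local minima of Q: Q(-1)=-19, Q(2)=8.
So the global minimum of g is P(1) + Q(-1) + 2 = -2 − 19 + 2 = -19, attained at (1, -1).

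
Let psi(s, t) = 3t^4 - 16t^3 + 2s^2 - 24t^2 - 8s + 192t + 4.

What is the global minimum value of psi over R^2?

psi(s,t) separates as P(s) + Q(t) + 4, so its minimum is min P + min Q + 4.
P'(s) = 4s - 8 vanishes at s ∈ {2}; Q'(t) = 12(t - 4)(t - 2)(t + 2) vanishes at t ∈ {-2, 2, 4}.
Local minima of P (where P''>0): P(2)=-8. Local minima of Q: Q(-2)=-304, Q(4)=128.
So the global minimum of psi is P(2) + Q(-2) + 4 = -8 − 304 + 4 = -308, attained at (2, -2).

-308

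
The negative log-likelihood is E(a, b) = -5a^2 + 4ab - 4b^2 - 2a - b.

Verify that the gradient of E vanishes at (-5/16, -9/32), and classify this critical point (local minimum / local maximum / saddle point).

local maximum

∇E = (-10a + 4b - 2, 4a - 8b - 1); substituting (-5/16, -9/32) gives ∇E = (0, 0), so (-5/16, -9/32) is indeed a critical point.
The Hessian of E is constant: H = [[-10, 4], [4, -8]].
det(H) = (-10)·(-8) − 4² = 64.
det(H) > 0 and tr(H) = -18 < 0, so H is negative definite and the point is a local maximum.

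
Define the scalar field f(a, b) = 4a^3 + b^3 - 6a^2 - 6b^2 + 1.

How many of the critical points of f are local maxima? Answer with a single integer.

f separates as a function of a plus a function of b, so ∇f=0 decouples.
∂f/∂a = 12a(a - 1) = 0 at a ∈ {0, 1}; ∂f/∂b = 3b(b - 4) = 0 at b ∈ {0, 4}.
The Hessian is diagonal: diag(f_aa, f_bb). Second derivatives: f_aa(0)=-12, f_aa(1)=12; f_bb(0)=-12, f_bb(4)=12.
Local maxima occur where both diagonal entries negative: (0, 0). Count: 1.

1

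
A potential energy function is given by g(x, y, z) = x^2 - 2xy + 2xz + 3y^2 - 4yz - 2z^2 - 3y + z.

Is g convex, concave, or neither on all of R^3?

g is quadratic, so its Hessian is the constant matrix H = [[2, -2, 2], [-2, 6, -4], [2, -4, -4]].
Leading principal minors: 2, 8, -56.
Neither pattern holds ⇒ H is indefinite ⇒ neither convex nor concave.

neither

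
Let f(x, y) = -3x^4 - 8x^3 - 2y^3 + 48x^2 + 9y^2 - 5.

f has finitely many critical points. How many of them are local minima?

1

f separates as a function of x plus a function of y, so ∇f=0 decouples.
∂f/∂x = -12x(x - 2)(x + 4) = 0 at x ∈ {-4, 0, 2}; ∂f/∂y = -6y(y - 3) = 0 at y ∈ {0, 3}.
The Hessian is diagonal: diag(f_xx, f_yy). Second derivatives: f_xx(-4)=-288, f_xx(0)=96, f_xx(2)=-144; f_yy(0)=18, f_yy(3)=-18.
Local minima occur where both diagonal entries positive: (0, 0). Count: 1.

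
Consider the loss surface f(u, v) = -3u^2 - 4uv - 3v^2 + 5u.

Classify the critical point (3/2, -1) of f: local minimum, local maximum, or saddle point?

local maximum

The Hessian of f is constant: H = [[-6, -4], [-4, -6]].
det(H) = (-6)·(-6) − (-4)² = 20.
det(H) > 0 and tr(H) = -12 < 0, so H is negative definite and the point is a local maximum.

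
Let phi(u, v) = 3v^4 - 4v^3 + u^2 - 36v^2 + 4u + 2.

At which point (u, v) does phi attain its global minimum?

(-2, 3)

phi(u,v) separates as P(u) + Q(v) + 2, so its minimum is min P + min Q + 2.
P'(u) = 2u + 4 vanishes at u ∈ {-2}; Q'(v) = 12v(v - 3)(v + 2) vanishes at v ∈ {-2, 0, 3}.
Local minima of P (where P''>0): P(-2)=-4. Local minima of Q: Q(-2)=-64, Q(3)=-189.
So the global minimum of phi is P(-2) + Q(3) + 2 = -4 − 189 + 2 = -191, attained at (-2, 3).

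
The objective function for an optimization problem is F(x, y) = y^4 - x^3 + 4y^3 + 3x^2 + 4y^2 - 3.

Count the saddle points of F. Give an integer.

3

F separates as a function of x plus a function of y, so ∇F=0 decouples.
∂F/∂x = -3x(x - 2) = 0 at x ∈ {0, 2}; ∂F/∂y = 4y(y + 1)(y + 2) = 0 at y ∈ {-2, -1, 0}.
The Hessian is diagonal: diag(F_xx, F_yy). Second derivatives: F_xx(0)=6, F_xx(2)=-6; F_yy(-2)=8, F_yy(-1)=-4, F_yy(0)=8.
Saddle points occur where the two diagonal entries have opposite signs: (0, -1), (2, -2), (2, 0). Count: 3.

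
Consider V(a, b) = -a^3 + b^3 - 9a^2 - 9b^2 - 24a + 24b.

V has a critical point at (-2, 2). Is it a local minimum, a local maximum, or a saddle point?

The mixed partial ∂²V/∂a∂b is 0, so the Hessian at any point is diag(V_aa, V_bb) = diag(-6(a + 3), 6(b - 3)).
At (-2, 2): H = diag(-6, -6).
Both eigenvalues are negative, so H is negative definite: a local maximum.

local maximum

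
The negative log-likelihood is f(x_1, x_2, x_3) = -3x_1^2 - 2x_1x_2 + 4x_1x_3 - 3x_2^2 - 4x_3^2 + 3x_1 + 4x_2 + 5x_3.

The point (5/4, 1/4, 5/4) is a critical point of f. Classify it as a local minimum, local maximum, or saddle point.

local maximum

The Hessian is constant: H = [[-6, -2, 4], [-2, -6, 0], [4, 0, -8]].
Leading principal minors: Δ₁ = -6, Δ₂ = 32, Δ₃ = -160.
The minors alternate sign starting negative (−, +, −), so H is negative definite: a local maximum.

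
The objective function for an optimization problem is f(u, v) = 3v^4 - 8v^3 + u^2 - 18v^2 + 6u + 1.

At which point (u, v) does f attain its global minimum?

f(u,v) separates as P(u) + Q(v) + 1, so its minimum is min P + min Q + 1.
P'(u) = 2u + 6 vanishes at u ∈ {-3}; Q'(v) = 12v(v - 3)(v + 1) vanishes at v ∈ {-1, 0, 3}.
Local minima of P (where P''>0): P(-3)=-9. Local minima of Q: Q(-1)=-7, Q(3)=-135.
So the global minimum of f is P(-3) + Q(3) + 1 = -9 − 135 + 1 = -143, attained at (-3, 3).

(-3, 3)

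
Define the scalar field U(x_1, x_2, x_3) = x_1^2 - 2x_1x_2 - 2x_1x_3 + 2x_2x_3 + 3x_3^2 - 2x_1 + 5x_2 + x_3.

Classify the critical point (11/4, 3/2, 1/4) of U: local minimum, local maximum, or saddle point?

The Hessian is constant: H = [[2, -2, -2], [-2, 0, 2], [-2, 2, 6]].
Leading principal minors: Δ₁ = 2, Δ₂ = -4, Δ₃ = -16.
The minors fit neither the all-positive nor the alternating-sign pattern, so H is indefinite: a saddle point.

saddle point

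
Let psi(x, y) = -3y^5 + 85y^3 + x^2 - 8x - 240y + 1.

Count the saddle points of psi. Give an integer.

psi separates as a function of x plus a function of y, so ∇psi=0 decouples.
∂psi/∂x = 2(x - 4) = 0 at x ∈ {4}; ∂psi/∂y = -15(y - 4)(y - 1)(y + 1)(y + 4) = 0 at y ∈ {-4, -1, 1, 4}.
The Hessian is diagonal: diag(psi_xx, psi_yy). Second derivatives: psi_xx(4)=2; psi_yy(-4)=1800, psi_yy(-1)=-450, psi_yy(1)=450, psi_yy(4)=-1800.
Saddle points occur where the two diagonal entries have opposite signs: (4, -1), (4, 4). Count: 2.

2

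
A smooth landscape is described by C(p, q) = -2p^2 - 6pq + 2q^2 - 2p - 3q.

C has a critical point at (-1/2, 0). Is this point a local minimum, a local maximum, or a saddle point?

The Hessian of C is constant: H = [[-4, -6], [-6, 4]].
det(H) = (-4)·4 − (-6)² = -52.
Since det(H) < 0, H is indefinite and the critical point is a saddle point.

saddle point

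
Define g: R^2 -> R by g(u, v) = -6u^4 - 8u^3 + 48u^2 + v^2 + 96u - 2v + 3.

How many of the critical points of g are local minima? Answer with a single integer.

g separates as a function of u plus a function of v, so ∇g=0 decouples.
∂g/∂u = -24(u - 2)(u + 1)(u + 2) = 0 at u ∈ {-2, -1, 2}; ∂g/∂v = 2(v - 1) = 0 at v ∈ {1}.
The Hessian is diagonal: diag(g_uu, g_vv). Second derivatives: g_uu(-2)=-96, g_uu(-1)=72, g_uu(2)=-288; g_vv(1)=2.
Local minima occur where both diagonal entries positive: (-1, 1). Count: 1.

1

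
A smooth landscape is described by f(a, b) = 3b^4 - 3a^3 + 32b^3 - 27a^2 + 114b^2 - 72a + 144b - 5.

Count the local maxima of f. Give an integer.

1

f separates as a function of a plus a function of b, so ∇f=0 decouples.
∂f/∂a = -9(a + 2)(a + 4) = 0 at a ∈ {-4, -2}; ∂f/∂b = 12(b + 1)(b + 3)(b + 4) = 0 at b ∈ {-4, -3, -1}.
The Hessian is diagonal: diag(f_aa, f_bb). Second derivatives: f_aa(-4)=18, f_aa(-2)=-18; f_bb(-4)=36, f_bb(-3)=-24, f_bb(-1)=72.
Local maxima occur where both diagonal entries negative: (-2, -3). Count: 1.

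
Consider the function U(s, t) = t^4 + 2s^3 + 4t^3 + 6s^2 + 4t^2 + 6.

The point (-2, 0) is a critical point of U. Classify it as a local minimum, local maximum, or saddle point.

The mixed partial ∂²U/∂s∂t is 0, so the Hessian at any point is diag(U_ss, U_tt) = diag(12(s + 1), 4(3t^2 + 6t + 2)).
At (-2, 0): H = diag(-12, 8).
The eigenvalues have opposite signs, so H is indefinite: a saddle point.

saddle point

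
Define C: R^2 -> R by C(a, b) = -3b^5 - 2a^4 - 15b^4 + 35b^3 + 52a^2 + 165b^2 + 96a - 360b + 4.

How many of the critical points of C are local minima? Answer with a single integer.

C separates as a function of a plus a function of b, so ∇C=0 decouples.
∂C/∂a = -8(a - 4)(a + 1)(a + 3) = 0 at a ∈ {-3, -1, 4}; ∂C/∂b = -15(b - 2)(b - 1)(b + 3)(b + 4) = 0 at b ∈ {-4, -3, 1, 2}.
The Hessian is diagonal: diag(C_aa, C_bb). Second derivatives: C_aa(-3)=-112, C_aa(-1)=80, C_aa(4)=-280; C_bb(-4)=450, C_bb(-3)=-300, C_bb(1)=300, C_bb(2)=-450.
Local minima occur where both diagonal entries positive: (-1, -4), (-1, 1). Count: 2.

2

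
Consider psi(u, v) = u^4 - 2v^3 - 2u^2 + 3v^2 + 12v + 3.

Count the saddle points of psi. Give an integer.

psi separates as a function of u plus a function of v, so ∇psi=0 decouples.
∂psi/∂u = 4u(u - 1)(u + 1) = 0 at u ∈ {-1, 0, 1}; ∂psi/∂v = -6(v - 2)(v + 1) = 0 at v ∈ {-1, 2}.
The Hessian is diagonal: diag(psi_uu, psi_vv). Second derivatives: psi_uu(-1)=8, psi_uu(0)=-4, psi_uu(1)=8; psi_vv(-1)=18, psi_vv(2)=-18.
Saddle points occur where the two diagonal entries have opposite signs: (-1, 2), (0, -1), (1, 2). Count: 3.

3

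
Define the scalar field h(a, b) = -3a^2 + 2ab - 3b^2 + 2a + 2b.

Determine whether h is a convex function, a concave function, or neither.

h is quadratic, so its Hessian is the constant matrix H = [[-6, 2], [2, -6]].
det(H) = 32, tr(H) = -12.
det(H) > 0 and tr(H) < 0, so H is negative definite everywhere: concave.

concave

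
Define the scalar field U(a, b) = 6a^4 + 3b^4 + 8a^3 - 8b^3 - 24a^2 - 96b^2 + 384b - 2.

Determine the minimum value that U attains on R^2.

U(a,b) separates as P(a) + Q(b) − 2, so its minimum is min P + min Q − 2.
P'(a) = 24a(a - 1)(a + 2) vanishes at a ∈ {-2, 0, 1}; Q'(b) = 12(b - 4)(b - 2)(b + 4) vanishes at b ∈ {-4, 2, 4}.
Local minima of P (where P''>0): P(-2)=-64, P(1)=-10. Local minima of Q: Q(-4)=-1792, Q(4)=256.
So the global minimum of U is P(-2) + Q(-4) − 2 = -64 − 1792 − 2 = -1858, attained at (-2, -4).

-1858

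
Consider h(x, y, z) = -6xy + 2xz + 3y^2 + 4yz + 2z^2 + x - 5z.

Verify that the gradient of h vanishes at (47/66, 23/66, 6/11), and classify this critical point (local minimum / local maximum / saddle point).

saddle point

∇h = (-6y + 2z + 1, -6x + 6y + 4z, 2x + 4y + 4z - 5); substituting (47/66, 23/66, 6/11) gives ∇h = (0, 0, 0), so (47/66, 23/66, 6/11) is indeed a critical point.
The Hessian is constant: H = [[0, -6, 2], [-6, 6, 4], [2, 4, 4]].
Leading principal minors: Δ₁ = 0, Δ₂ = -36, Δ₃ = -264.
The minors fit neither the all-positive nor the alternating-sign pattern, so H is indefinite: a saddle point.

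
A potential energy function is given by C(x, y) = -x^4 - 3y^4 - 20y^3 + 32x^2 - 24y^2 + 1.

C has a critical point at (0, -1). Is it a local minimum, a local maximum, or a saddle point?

local minimum

The mixed partial ∂²C/∂x∂y is 0, so the Hessian at any point is diag(C_xx, C_yy) = diag(4(-3x^2 + 16), -12(3y^2 + 10y + 4)).
At (0, -1): H = diag(64, 36).
Both eigenvalues are positive, so H is positive definite: a local minimum.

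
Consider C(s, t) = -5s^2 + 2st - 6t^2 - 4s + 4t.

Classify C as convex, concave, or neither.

concave

C is quadratic, so its Hessian is the constant matrix H = [[-10, 2], [2, -12]].
det(H) = 116, tr(H) = -22.
det(H) > 0 and tr(H) < 0, so H is negative definite everywhere: concave.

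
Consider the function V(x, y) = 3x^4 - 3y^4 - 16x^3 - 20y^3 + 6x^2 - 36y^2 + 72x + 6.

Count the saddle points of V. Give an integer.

V separates as a function of x plus a function of y, so ∇V=0 decouples.
∂V/∂x = 12(x - 3)(x - 2)(x + 1) = 0 at x ∈ {-1, 2, 3}; ∂V/∂y = -12y(y + 2)(y + 3) = 0 at y ∈ {-3, -2, 0}.
The Hessian is diagonal: diag(V_xx, V_yy). Second derivatives: V_xx(-1)=144, V_xx(2)=-36, V_xx(3)=48; V_yy(-3)=-36, V_yy(-2)=24, V_yy(0)=-72.
Saddle points occur where the two diagonal entries have opposite signs: (-1, -3), (-1, 0), (2, -2), (3, -3), (3, 0). Count: 5.

5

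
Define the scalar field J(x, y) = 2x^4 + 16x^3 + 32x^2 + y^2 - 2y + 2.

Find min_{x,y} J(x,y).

1

J(x,y) separates as P(x) + Q(y) + 2, so its minimum is min P + min Q + 2.
P'(x) = 8x(x + 2)(x + 4) vanishes at x ∈ {-4, -2, 0}; Q'(y) = 2y - 2 vanishes at y ∈ {1}.
Local minima of P (where P''>0): P(-4)=0, P(0)=0. Local minima of Q: Q(1)=-1.
So the global minimum of J is P(-4) + Q(1) + 2 = 0 − 1 + 2 = 1, attained at (-4, 1).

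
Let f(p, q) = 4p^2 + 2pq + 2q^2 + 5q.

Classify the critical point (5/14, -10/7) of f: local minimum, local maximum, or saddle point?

local minimum

The Hessian of f is constant: H = [[8, 2], [2, 4]].
det(H) = 8·4 − 2² = 28.
det(H) > 0 and tr(H) = 12 > 0, so H is positive definite and the point is a local minimum.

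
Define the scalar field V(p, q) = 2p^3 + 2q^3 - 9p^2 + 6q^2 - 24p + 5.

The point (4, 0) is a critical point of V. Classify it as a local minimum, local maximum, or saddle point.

local minimum

The mixed partial ∂²V/∂p∂q is 0, so the Hessian at any point is diag(V_pp, V_qq) = diag(6(2p - 3), 12(q + 1)).
At (4, 0): H = diag(30, 12).
Both eigenvalues are positive, so H is positive definite: a local minimum.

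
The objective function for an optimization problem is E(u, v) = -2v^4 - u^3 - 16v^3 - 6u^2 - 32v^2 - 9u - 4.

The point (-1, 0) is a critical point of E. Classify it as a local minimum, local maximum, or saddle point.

local maximum

The mixed partial ∂²E/∂u∂v is 0, so the Hessian at any point is diag(E_uu, E_vv) = diag(-6(u + 2), -8(3v^2 + 12v + 8)).
At (-1, 0): H = diag(-6, -64).
Both eigenvalues are negative, so H is negative definite: a local maximum.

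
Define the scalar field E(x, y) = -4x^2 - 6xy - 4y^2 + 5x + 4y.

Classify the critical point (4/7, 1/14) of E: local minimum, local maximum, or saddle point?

The Hessian of E is constant: H = [[-8, -6], [-6, -8]].
det(H) = (-8)·(-8) − (-6)² = 28.
det(H) > 0 and tr(H) = -16 < 0, so H is negative definite and the point is a local maximum.

local maximum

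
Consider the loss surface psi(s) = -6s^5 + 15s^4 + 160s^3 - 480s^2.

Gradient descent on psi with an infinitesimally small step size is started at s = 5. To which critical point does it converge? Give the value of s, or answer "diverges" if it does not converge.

psi'(s) = -30s(s - 4)(s - 2)(s + 4), so psi'(5) = -4050.
Gradient descent moves in the -psi' direction, i.e. s is increasing.
There is no critical point above s=5, and psi' keeps the same sign, so the iterate runs off to +∞.

diverges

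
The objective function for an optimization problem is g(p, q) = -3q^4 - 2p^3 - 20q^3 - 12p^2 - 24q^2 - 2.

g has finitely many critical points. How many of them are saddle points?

3

g separates as a function of p plus a function of q, so ∇g=0 decouples.
∂g/∂p = -6p(p + 4) = 0 at p ∈ {-4, 0}; ∂g/∂q = -12q(q + 1)(q + 4) = 0 at q ∈ {-4, -1, 0}.
The Hessian is diagonal: diag(g_pp, g_qq). Second derivatives: g_pp(-4)=24, g_pp(0)=-24; g_qq(-4)=-144, g_qq(-1)=36, g_qq(0)=-48.
Saddle points occur where the two diagonal entries have opposite signs: (-4, -4), (-4, 0), (0, -1). Count: 3.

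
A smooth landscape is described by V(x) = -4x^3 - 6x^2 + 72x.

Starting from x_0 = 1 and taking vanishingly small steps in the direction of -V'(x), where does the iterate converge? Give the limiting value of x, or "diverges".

-3

V'(x) = -12(x - 2)(x + 3), so V'(1) = 48.
Gradient descent moves in the -V' direction, i.e. x is decreasing.
The nearest critical point in that direction is x = -3, where V'' = 60 > 0 (a local minimum). The iterate converges there.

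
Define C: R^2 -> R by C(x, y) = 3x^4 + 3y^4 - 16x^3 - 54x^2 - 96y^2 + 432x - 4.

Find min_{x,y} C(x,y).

C(x,y) separates as P(x) + Q(y) − 4, so its minimum is min P + min Q − 4.
P'(x) = 12(x - 4)(x - 3)(x + 3) vanishes at x ∈ {-3, 3, 4}; Q'(y) = 12y(y - 4)(y + 4) vanishes at y ∈ {-4, 0, 4}.
Local minima of P (where P''>0): P(-3)=-1107, P(4)=608. Local minima of Q: Q(-4)=-768, Q(4)=-768.
So the global minimum of C is P(-3) + Q(-4) − 4 = -1107 − 768 − 4 = -1879, attained at (-3, -4).

-1879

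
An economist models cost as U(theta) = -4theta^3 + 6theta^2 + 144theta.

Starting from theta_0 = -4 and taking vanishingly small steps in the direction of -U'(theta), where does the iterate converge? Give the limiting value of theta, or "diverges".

-3

U'(theta) = -12(theta - 4)(theta + 3), so U'(-4) = -96.
Gradient descent moves in the -U' direction, i.e. theta is increasing.
The nearest critical point in that direction is theta = -3, where U'' = 84 > 0 (a local minimum). The iterate converges there.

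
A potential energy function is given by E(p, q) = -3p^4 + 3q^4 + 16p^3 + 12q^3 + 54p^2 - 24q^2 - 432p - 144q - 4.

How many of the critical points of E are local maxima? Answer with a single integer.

E separates as a function of p plus a function of q, so ∇E=0 decouples.
∂E/∂p = -12(p - 4)(p - 3)(p + 3) = 0 at p ∈ {-3, 3, 4}; ∂E/∂q = 12(q - 2)(q + 2)(q + 3) = 0 at q ∈ {-3, -2, 2}.
The Hessian is diagonal: diag(E_pp, E_qq). Second derivatives: E_pp(-3)=-504, E_pp(3)=72, E_pp(4)=-84; E_qq(-3)=60, E_qq(-2)=-48, E_qq(2)=240.
Local maxima occur where both diagonal entries negative: (-3, -2), (4, -2). Count: 2.

2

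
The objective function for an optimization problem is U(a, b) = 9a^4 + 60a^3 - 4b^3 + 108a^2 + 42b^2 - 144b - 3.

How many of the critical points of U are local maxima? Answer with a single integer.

1

U separates as a function of a plus a function of b, so ∇U=0 decouples.
∂U/∂a = 36a(a + 2)(a + 3) = 0 at a ∈ {-3, -2, 0}; ∂U/∂b = -12(b - 4)(b - 3) = 0 at b ∈ {3, 4}.
The Hessian is diagonal: diag(U_aa, U_bb). Second derivatives: U_aa(-3)=108, U_aa(-2)=-72, U_aa(0)=216; U_bb(3)=12, U_bb(4)=-12.
Local maxima occur where both diagonal entries negative: (-2, 4). Count: 1.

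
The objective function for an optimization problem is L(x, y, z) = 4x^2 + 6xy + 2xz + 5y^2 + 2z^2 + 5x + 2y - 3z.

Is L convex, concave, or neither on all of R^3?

L is quadratic, so its Hessian is the constant matrix H = [[8, 6, 2], [6, 10, 0], [2, 0, 4]].
Leading principal minors: 8, 44, 136.
All positive ⇒ H ≻ 0 ⇒ convex.

convex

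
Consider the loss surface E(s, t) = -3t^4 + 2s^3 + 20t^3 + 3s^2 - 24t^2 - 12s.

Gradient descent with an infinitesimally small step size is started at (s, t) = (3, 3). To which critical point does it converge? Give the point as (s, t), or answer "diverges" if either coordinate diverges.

E is separable, so gradient descent decouples: s follows -∂E/∂s, t follows -∂E/∂t.
∂E/∂s = 6(s - 1)(s + 2); at s=3 this is 60, so s decreases.
∂E/∂t = -12t(t - 4)(t - 1); at t=3 this is 72, so t decreases.
s converges to its nearest critical value 1 (a local min of the s-part); t converges to 1. The iterate converges to (1, 1).

(1, 1)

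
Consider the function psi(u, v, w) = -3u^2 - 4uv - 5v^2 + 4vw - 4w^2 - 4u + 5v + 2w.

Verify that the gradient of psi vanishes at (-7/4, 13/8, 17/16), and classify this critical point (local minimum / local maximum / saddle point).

∇psi = (-6u - 4v - 4, -4u - 10v + 4w + 5, 4v - 8w + 2); substituting (-7/4, 13/8, 17/16) gives ∇psi = (0, 0, 0), so (-7/4, 13/8, 17/16) is indeed a critical point.
The Hessian is constant: H = [[-6, -4, 0], [-4, -10, 4], [0, 4, -8]].
Leading principal minors: Δ₁ = -6, Δ₂ = 44, Δ₃ = -256.
The minors alternate sign starting negative (−, +, −), so H is negative definite: a local maximum.

local maximum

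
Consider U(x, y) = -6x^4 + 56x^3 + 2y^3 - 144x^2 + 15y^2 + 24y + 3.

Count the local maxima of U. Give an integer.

2

U separates as a function of x plus a function of y, so ∇U=0 decouples.
∂U/∂x = -24x(x - 4)(x - 3) = 0 at x ∈ {0, 3, 4}; ∂U/∂y = 6(y + 1)(y + 4) = 0 at y ∈ {-4, -1}.
The Hessian is diagonal: diag(U_xx, U_yy). Second derivatives: U_xx(0)=-288, U_xx(3)=72, U_xx(4)=-96; U_yy(-4)=-18, U_yy(-1)=18.
Local maxima occur where both diagonal entries negative: (0, -4), (4, -4). Count: 2.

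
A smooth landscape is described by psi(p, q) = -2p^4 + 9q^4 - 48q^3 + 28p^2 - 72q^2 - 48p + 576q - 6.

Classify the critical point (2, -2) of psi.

The mixed partial ∂²psi/∂p∂q is 0, so the Hessian at any point is diag(psi_pp, psi_qq) = diag(8(-3p^2 + 7), 36(3q^2 - 8q - 4)).
At (2, -2): H = diag(-40, 864).
The eigenvalues have opposite signs, so H is indefinite: a saddle point.

saddle point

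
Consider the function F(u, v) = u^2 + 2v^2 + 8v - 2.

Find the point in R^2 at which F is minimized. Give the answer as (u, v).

F(u,v) separates as P(u) + Q(v) − 2, so its minimum is min P + min Q − 2.
P'(u) = 2u vanishes at u ∈ {0}; Q'(v) = 4v + 8 vanishes at v ∈ {-2}.
Local minima of P (where P''>0): P(0)=0. Local minima of Q: Q(-2)=-8.
So the global minimum of F is P(0) + Q(-2) − 2 = 0 − 8 − 2 = -10, attained at (0, -2).

(0, -2)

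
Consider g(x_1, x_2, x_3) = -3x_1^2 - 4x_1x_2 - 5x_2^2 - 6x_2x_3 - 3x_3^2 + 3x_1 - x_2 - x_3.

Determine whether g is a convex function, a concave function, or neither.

concave

g is quadratic, so its Hessian is the constant matrix H = [[-6, -4, 0], [-4, -10, -6], [0, -6, -6]].
Leading principal minors: -6, 44, -48.
Signs alternate −, +, − ⇒ H ≺ 0 ⇒ concave.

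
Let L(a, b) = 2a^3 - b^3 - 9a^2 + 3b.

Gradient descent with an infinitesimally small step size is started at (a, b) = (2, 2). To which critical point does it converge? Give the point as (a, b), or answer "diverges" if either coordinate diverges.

L is separable, so gradient descent decouples: a follows -∂L/∂a, b follows -∂L/∂b.
∂L/∂a = 6a(a - 3); at a=2 this is -12, so a increases.
∂L/∂b = -3(b - 1)(b + 1); at b=2 this is -9, so b increases.
The b-coordinate has no critical point in that direction and runs off to infinity.

diverges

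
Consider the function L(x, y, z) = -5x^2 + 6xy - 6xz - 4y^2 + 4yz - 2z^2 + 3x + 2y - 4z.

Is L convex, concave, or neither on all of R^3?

L is quadratic, so its Hessian is the constant matrix H = [[-10, 6, -6], [6, -8, 4], [-6, 4, -4]].
Leading principal minors: -10, 44, -16.
Signs alternate −, +, − ⇒ H ≺ 0 ⇒ concave.

concave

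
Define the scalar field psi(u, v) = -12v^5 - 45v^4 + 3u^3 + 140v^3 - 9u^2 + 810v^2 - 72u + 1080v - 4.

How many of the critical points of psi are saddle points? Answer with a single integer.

4

psi separates as a function of u plus a function of v, so ∇psi=0 decouples.
∂psi/∂u = 9(u - 4)(u + 2) = 0 at u ∈ {-2, 4}; ∂psi/∂v = -60(v - 3)(v + 1)(v + 2)(v + 3) = 0 at v ∈ {-3, -2, -1, 3}.
The Hessian is diagonal: diag(psi_uu, psi_vv). Second derivatives: psi_uu(-2)=-54, psi_uu(4)=54; psi_vv(-3)=720, psi_vv(-2)=-300, psi_vv(-1)=480, psi_vv(3)=-7200.
Saddle points occur where the two diagonal entries have opposite signs: (-2, -3), (-2, -1), (4, -2), (4, 3). Count: 4.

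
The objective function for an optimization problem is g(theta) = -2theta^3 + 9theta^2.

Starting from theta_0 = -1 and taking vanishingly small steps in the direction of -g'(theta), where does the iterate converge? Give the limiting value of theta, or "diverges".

0

g'(theta) = -6theta(theta - 3), so g'(-1) = -24.
Gradient descent moves in the -g' direction, i.e. theta is increasing.
The nearest critical point in that direction is theta = 0, where g'' = 18 > 0 (a local minimum). The iterate converges there.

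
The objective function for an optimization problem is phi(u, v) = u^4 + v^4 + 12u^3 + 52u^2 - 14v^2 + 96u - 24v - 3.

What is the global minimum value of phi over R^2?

-184

phi(u,v) separates as P(u) + Q(v) − 3, so its minimum is min P + min Q − 3.
P'(u) = 4(u + 2)(u + 3)(u + 4) vanishes at u ∈ {-4, -3, -2}; Q'(v) = 4(v - 3)(v + 1)(v + 2) vanishes at v ∈ {-2, -1, 3}.
Local minima of P (where P''>0): P(-4)=-64, P(-2)=-64. Local minima of Q: Q(-2)=8, Q(3)=-117.
So the global minimum of phi is P(-4) + Q(3) − 3 = -64 − 117 − 3 = -184, attained at (-4, 3).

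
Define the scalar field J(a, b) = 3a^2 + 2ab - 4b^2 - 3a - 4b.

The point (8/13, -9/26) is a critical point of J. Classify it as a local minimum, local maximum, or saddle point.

saddle point

The Hessian of J is constant: H = [[6, 2], [2, -8]].
det(H) = 6·(-8) − 2² = -52.
Since det(H) < 0, H is indefinite and the critical point is a saddle point.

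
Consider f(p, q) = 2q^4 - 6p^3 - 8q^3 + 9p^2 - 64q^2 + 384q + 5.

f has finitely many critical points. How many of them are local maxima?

1

f separates as a function of p plus a function of q, so ∇f=0 decouples.
∂f/∂p = -18p(p - 1) = 0 at p ∈ {0, 1}; ∂f/∂q = 8(q - 4)(q - 3)(q + 4) = 0 at q ∈ {-4, 3, 4}.
The Hessian is diagonal: diag(f_pp, f_qq). Second derivatives: f_pp(0)=18, f_pp(1)=-18; f_qq(-4)=448, f_qq(3)=-56, f_qq(4)=64.
Local maxima occur where both diagonal entries negative: (1, 3). Count: 1.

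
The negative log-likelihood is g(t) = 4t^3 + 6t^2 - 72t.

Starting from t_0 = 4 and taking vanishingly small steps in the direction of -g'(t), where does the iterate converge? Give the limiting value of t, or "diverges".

g'(t) = 12(t - 2)(t + 3), so g'(4) = 168.
Gradient descent moves in the -g' direction, i.e. t is decreasing.
The nearest critical point in that direction is t = 2, where g'' = 60 > 0 (a local minimum). The iterate converges there.

2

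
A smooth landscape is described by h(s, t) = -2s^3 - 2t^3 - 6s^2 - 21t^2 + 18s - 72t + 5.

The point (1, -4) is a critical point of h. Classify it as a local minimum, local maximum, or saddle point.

saddle point

The mixed partial ∂²h/∂s∂t is 0, so the Hessian at any point is diag(h_ss, h_tt) = diag(-12(s + 1), -6(2t + 7)).
At (1, -4): H = diag(-24, 6).
The eigenvalues have opposite signs, so H is indefinite: a saddle point.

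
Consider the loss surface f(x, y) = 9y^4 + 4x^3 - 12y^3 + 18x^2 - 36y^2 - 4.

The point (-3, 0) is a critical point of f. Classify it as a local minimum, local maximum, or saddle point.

local maximum

The mixed partial ∂²f/∂x∂y is 0, so the Hessian at any point is diag(f_xx, f_yy) = diag(12(2x + 3), 36(3y^2 - 2y - 2)).
At (-3, 0): H = diag(-36, -72).
Both eigenvalues are negative, so H is negative definite: a local maximum.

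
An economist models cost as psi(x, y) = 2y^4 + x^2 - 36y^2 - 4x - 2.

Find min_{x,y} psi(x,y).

-168

psi(x,y) separates as P(x) + Q(y) − 2, so its minimum is min P + min Q − 2.
P'(x) = 2x - 4 vanishes at x ∈ {2}; Q'(y) = 8y(y - 3)(y + 3) vanishes at y ∈ {-3, 0, 3}.
Local minima of P (where P''>0): P(2)=-4. Local minima of Q: Q(-3)=-162, Q(3)=-162.
So the global minimum of psi is P(2) + Q(-3) − 2 = -4 − 162 − 2 = -168, attained at (2, -3).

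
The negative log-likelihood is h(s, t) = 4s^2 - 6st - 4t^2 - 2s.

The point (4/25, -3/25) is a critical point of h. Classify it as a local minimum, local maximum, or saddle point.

saddle point

The Hessian of h is constant: H = [[8, -6], [-6, -8]].
det(H) = 8·(-8) − (-6)² = -100.
Since det(H) < 0, H is indefinite and the critical point is a saddle point.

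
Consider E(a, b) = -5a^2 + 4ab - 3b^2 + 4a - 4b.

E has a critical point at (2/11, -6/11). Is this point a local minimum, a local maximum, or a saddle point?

The Hessian of E is constant: H = [[-10, 4], [4, -6]].
det(H) = (-10)·(-6) − 4² = 44.
det(H) > 0 and tr(H) = -16 < 0, so H is negative definite and the point is a local maximum.

local maximum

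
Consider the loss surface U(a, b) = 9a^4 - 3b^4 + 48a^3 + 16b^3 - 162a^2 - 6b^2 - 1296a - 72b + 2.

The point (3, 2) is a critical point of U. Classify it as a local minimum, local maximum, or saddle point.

local minimum

The mixed partial ∂²U/∂a∂b is 0, so the Hessian at any point is diag(U_aa, U_bb) = diag(36(3a^2 + 8a - 9), 12(-3b^2 + 8b - 1)).
At (3, 2): H = diag(1512, 36).
Both eigenvalues are positive, so H is positive definite: a local minimum.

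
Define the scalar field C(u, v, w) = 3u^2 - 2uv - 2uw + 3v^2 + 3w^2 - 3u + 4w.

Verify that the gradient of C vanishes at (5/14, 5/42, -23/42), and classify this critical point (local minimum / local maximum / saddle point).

∇C = (6u - 2v - 2w - 3, -2u + 6v, -2u + 6w + 4); substituting (5/14, 5/42, -23/42) gives ∇C = (0, 0, 0), so (5/14, 5/42, -23/42) is indeed a critical point.
The Hessian is constant: H = [[6, -2, -2], [-2, 6, 0], [-2, 0, 6]].
Leading principal minors: Δ₁ = 6, Δ₂ = 32, Δ₃ = 168.
All leading minors are positive, so H is positive definite: a local minimum.

local minimum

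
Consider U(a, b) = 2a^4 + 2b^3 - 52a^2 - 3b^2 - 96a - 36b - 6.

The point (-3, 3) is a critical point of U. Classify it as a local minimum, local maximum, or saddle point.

local minimum

The mixed partial ∂²U/∂a∂b is 0, so the Hessian at any point is diag(U_aa, U_bb) = diag(8(3a^2 - 13), 6(2b - 1)).
At (-3, 3): H = diag(112, 30).
Both eigenvalues are positive, so H is positive definite: a local minimum.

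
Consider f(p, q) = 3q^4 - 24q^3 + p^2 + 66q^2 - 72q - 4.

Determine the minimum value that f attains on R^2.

-31

f(p,q) separates as A(p) + B(q) − 4, so its minimum is min A + min B − 4.
A'(p) = 2p vanishes at p ∈ {0}; B'(q) = 12(q - 3)(q - 2)(q - 1) vanishes at q ∈ {1, 2, 3}.
Local minima of A (where A''>0): A(0)=0. Local minima of B: B(1)=-27, B(3)=-27.
So the global minimum of f is A(0) + B(1) − 4 = 0 − 27 − 4 = -31, attained at (0, 1).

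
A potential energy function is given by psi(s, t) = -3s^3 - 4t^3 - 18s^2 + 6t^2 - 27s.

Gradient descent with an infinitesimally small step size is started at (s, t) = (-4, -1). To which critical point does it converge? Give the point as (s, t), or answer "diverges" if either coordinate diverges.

psi is separable, so gradient descent decouples: s follows -∂psi/∂s, t follows -∂psi/∂t.
∂psi/∂s = -9(s + 1)(s + 3); at s=-4 this is -27, so s increases.
∂psi/∂t = -12t(t - 1); at t=-1 this is -24, so t increases.
s converges to its nearest critical value -3 (a local min of the s-part); t converges to 0. The iterate converges to (-3, 0).

(-3, 0)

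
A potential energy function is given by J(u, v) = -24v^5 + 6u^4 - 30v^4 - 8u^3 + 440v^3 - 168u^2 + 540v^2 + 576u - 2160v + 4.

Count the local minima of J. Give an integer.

J separates as a function of u plus a function of v, so ∇J=0 decouples.
∂J/∂u = 24(u - 3)(u - 2)(u + 4) = 0 at u ∈ {-4, 2, 3}; ∂J/∂v = -120(v - 3)(v - 1)(v + 2)(v + 3) = 0 at v ∈ {-3, -2, 1, 3}.
The Hessian is diagonal: diag(J_uu, J_vv). Second derivatives: J_uu(-4)=1008, J_uu(2)=-144, J_uu(3)=168; J_vv(-3)=2880, J_vv(-2)=-1800, J_vv(1)=2880, J_vv(3)=-7200.
Local minima occur where both diagonal entries positive: (-4, -3), (-4, 1), (3, -3), (3, 1). Count: 4.

4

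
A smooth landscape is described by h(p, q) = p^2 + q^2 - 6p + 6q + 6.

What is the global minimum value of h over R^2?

-12

h(p,q) separates as A(p) + B(q) + 6, so its minimum is min A + min B + 6.
A'(p) = 2p - 6 vanishes at p ∈ {3}; B'(q) = 2q + 6 vanishes at q ∈ {-3}.
Local minima of A (where A''>0): A(3)=-9. Local minima of B: B(-3)=-9.
So the global minimum of h is A(3) + B(-3) + 6 = -9 − 9 + 6 = -12, attained at (3, -3).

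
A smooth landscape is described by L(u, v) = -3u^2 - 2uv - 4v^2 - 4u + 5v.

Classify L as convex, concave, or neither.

L is quadratic, so its Hessian is the constant matrix H = [[-6, -2], [-2, -8]].
det(H) = 44, tr(H) = -14.
det(H) > 0 and tr(H) < 0, so H is negative definite everywhere: concave.

concave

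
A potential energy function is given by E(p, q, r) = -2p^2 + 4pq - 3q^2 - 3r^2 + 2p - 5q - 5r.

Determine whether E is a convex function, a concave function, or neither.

E is quadratic, so its Hessian is the constant matrix H = [[-4, 4, 0], [4, -6, 0], [0, 0, -6]].
Leading principal minors: -4, 8, -48.
Signs alternate −, +, − ⇒ H ≺ 0 ⇒ concave.

concave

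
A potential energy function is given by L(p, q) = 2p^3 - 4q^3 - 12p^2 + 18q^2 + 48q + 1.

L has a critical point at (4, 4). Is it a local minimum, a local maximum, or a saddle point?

saddle point

The mixed partial ∂²L/∂p∂q is 0, so the Hessian at any point is diag(L_pp, L_qq) = diag(12(p - 2), 12(-2q + 3)).
At (4, 4): H = diag(24, -60).
The eigenvalues have opposite signs, so H is indefinite: a saddle point.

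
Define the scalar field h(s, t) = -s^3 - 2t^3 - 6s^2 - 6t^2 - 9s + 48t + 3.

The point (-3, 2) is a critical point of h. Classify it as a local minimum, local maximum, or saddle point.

saddle point

The mixed partial ∂²h/∂s∂t is 0, so the Hessian at any point is diag(h_ss, h_tt) = diag(-6(s + 2), -12(t + 1)).
At (-3, 2): H = diag(6, -36).
The eigenvalues have opposite signs, so H is indefinite: a saddle point.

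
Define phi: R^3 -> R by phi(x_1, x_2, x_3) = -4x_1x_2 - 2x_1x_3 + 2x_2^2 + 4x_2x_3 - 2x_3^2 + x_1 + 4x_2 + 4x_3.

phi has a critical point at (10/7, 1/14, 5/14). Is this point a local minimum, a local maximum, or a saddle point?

saddle point

The Hessian is constant: H = [[0, -4, -2], [-4, 4, 4], [-2, 4, -4]].
Leading principal minors: Δ₁ = 0, Δ₂ = -16, Δ₃ = 112.
The minors fit neither the all-positive nor the alternating-sign pattern, so H is indefinite: a saddle point.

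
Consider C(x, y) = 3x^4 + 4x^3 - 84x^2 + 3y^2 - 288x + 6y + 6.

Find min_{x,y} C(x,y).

-1469

C(x,y) separates as P(x) + Q(y) + 6, so its minimum is min P + min Q + 6.
P'(x) = 12(x - 4)(x + 2)(x + 3) vanishes at x ∈ {-3, -2, 4}; Q'(y) = 6y + 6 vanishes at y ∈ {-1}.
Local minima of P (where P''>0): P(-3)=243, P(4)=-1472. Local minima of Q: Q(-1)=-3.
So the global minimum of C is P(4) + Q(-1) + 6 = -1472 − 3 + 6 = -1469, attained at (4, -1).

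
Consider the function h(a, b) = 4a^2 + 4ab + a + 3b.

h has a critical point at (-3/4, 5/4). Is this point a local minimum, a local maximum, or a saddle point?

saddle point

The Hessian of h is constant: H = [[8, 4], [4, 0]].
det(H) = 8·0 − 4² = -16.
Since det(H) < 0, H is indefinite and the critical point is a saddle point.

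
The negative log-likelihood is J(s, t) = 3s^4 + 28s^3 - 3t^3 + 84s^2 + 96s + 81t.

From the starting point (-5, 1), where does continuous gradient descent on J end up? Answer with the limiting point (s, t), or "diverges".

(-4, -3)

J is separable, so gradient descent decouples: s follows -∂J/∂s, t follows -∂J/∂t.
∂J/∂s = 12(s + 1)(s + 2)(s + 4); at s=-5 this is -144, so s increases.
∂J/∂t = -9(t - 3)(t + 3); at t=1 this is 72, so t decreases.
s converges to its nearest critical value -4 (a local min of the s-part); t converges to -3. The iterate converges to (-4, -3).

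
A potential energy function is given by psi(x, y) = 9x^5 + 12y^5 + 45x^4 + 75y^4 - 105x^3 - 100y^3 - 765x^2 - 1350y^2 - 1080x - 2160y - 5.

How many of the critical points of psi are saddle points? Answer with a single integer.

psi separates as a function of x plus a function of y, so ∇psi=0 decouples.
∂psi/∂x = 45(x - 3)(x + 1)(x + 2)(x + 4) = 0 at x ∈ {-4, -2, -1, 3}; ∂psi/∂y = 60(y - 3)(y + 1)(y + 3)(y + 4) = 0 at y ∈ {-4, -3, -1, 3}.
The Hessian is diagonal: diag(psi_xx, psi_yy). Second derivatives: psi_xx(-4)=-1890, psi_xx(-2)=450, psi_xx(-1)=-540, psi_xx(3)=6300; psi_yy(-4)=-1260, psi_yy(-3)=720, psi_yy(-1)=-1440, psi_yy(3)=10080.
Saddle points occur where the two diagonal entries have opposite signs: (-4, -3), (-4, 3), (-2, -4), (-2, -1), (-1, -3), (-1, 3), (3, -4), (3, -1). Count: 8.

8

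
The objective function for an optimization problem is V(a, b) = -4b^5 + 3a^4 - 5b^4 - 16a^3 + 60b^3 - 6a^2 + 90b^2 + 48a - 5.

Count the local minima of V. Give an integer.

V separates as a function of a plus a function of b, so ∇V=0 decouples.
∂V/∂a = 12(a - 4)(a - 1)(a + 1) = 0 at a ∈ {-1, 1, 4}; ∂V/∂b = -20b(b - 3)(b + 1)(b + 3) = 0 at b ∈ {-3, -1, 0, 3}.
The Hessian is diagonal: diag(V_aa, V_bb). Second derivatives: V_aa(-1)=120, V_aa(1)=-72, V_aa(4)=180; V_bb(-3)=720, V_bb(-1)=-160, V_bb(0)=180, V_bb(3)=-1440.
Local minima occur where both diagonal entries positive: (-1, -3), (-1, 0), (4, -3), (4, 0). Count: 4.

4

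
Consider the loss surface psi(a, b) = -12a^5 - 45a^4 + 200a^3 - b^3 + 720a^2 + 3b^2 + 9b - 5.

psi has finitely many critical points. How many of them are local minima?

2

psi separates as a function of a plus a function of b, so ∇psi=0 decouples.
∂psi/∂a = -60a(a - 3)(a + 2)(a + 4) = 0 at a ∈ {-4, -2, 0, 3}; ∂psi/∂b = -3(b - 3)(b + 1) = 0 at b ∈ {-1, 3}.
The Hessian is diagonal: diag(psi_aa, psi_bb). Second derivatives: psi_aa(-4)=3360, psi_aa(-2)=-1200, psi_aa(0)=1440, psi_aa(3)=-6300; psi_bb(-1)=12, psi_bb(3)=-12.
Local minima occur where both diagonal entries positive: (-4, -1), (0, -1). Count: 2.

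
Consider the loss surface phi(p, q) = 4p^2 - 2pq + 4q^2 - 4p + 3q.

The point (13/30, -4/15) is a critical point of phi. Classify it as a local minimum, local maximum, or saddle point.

local minimum

The Hessian of phi is constant: H = [[8, -2], [-2, 8]].
det(H) = 8·8 − (-2)² = 60.
det(H) > 0 and tr(H) = 16 > 0, so H is positive definite and the point is a local minimum.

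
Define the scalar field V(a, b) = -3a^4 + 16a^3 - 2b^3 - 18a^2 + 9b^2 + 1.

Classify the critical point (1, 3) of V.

The mixed partial ∂²V/∂a∂b is 0, so the Hessian at any point is diag(V_aa, V_bb) = diag(12(-3a^2 + 8a - 3), 6(-2b + 3)).
At (1, 3): H = diag(24, -18).
The eigenvalues have opposite signs, so H is indefinite: a saddle point.

saddle point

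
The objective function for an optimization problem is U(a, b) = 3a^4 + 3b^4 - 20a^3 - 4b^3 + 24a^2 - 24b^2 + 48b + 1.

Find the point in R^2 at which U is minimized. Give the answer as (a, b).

(4, -2)

U(a,b) separates as P(a) + Q(b) + 1, so its minimum is min P + min Q + 1.
P'(a) = 12a(a - 4)(a - 1) vanishes at a ∈ {0, 1, 4}; Q'(b) = 12(b - 2)(b - 1)(b + 2) vanishes at b ∈ {-2, 1, 2}.
Local minima of P (where P''>0): P(0)=0, P(4)=-128. Local minima of Q: Q(-2)=-112, Q(2)=16.
So the global minimum of U is P(4) + Q(-2) + 1 = -128 − 112 + 1 = -239, attained at (4, -2).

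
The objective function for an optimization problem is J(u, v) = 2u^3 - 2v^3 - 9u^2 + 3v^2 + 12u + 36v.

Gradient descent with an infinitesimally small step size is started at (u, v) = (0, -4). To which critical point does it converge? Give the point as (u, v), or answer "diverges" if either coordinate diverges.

diverges

J is separable, so gradient descent decouples: u follows -∂J/∂u, v follows -∂J/∂v.
∂J/∂u = 6(u - 2)(u - 1); at u=0 this is 12, so u decreases.
∂J/∂v = -6(v - 3)(v + 2); at v=-4 this is -84, so v increases.
The u-coordinate has no critical point in that direction and runs off to infinity.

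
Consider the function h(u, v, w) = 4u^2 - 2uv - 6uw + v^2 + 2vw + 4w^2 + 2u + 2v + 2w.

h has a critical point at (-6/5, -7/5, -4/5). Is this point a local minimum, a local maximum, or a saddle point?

The Hessian is constant: H = [[8, -2, -6], [-2, 2, 2], [-6, 2, 8]].
Leading principal minors: Δ₁ = 8, Δ₂ = 12, Δ₃ = 40.
All leading minors are positive, so H is positive definite: a local minimum.

local minimum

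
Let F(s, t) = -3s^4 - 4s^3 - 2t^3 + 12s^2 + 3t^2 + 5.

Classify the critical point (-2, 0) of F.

saddle point

The mixed partial ∂²F/∂s∂t is 0, so the Hessian at any point is diag(F_ss, F_tt) = diag(12(-3s^2 - 2s + 2), 6(-2t + 1)).
At (-2, 0): H = diag(-72, 6).
The eigenvalues have opposite signs, so H is indefinite: a saddle point.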